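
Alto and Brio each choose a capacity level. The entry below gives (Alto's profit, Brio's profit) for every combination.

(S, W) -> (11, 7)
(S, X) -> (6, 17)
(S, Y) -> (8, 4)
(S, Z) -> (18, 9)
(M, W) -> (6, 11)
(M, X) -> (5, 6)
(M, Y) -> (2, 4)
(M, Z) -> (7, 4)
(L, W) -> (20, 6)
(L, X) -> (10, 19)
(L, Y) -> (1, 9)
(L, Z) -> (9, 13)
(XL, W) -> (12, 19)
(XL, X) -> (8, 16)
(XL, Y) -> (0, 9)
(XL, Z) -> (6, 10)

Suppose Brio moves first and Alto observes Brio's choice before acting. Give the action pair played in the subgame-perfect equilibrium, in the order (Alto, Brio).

(L, X)

Work backward from Alto's decision.
- W: Alto compares 11, 6, 20, 12 and picks L; Brio would get 6.
- X: Alto compares 6, 5, 10, 8 and picks L; Brio would get 19.
- Y: Alto compares 8, 2, 1, 0 and picks S; Brio would get 4.
- Z: Alto compares 18, 7, 9, 6 and picks S; Brio would get 9.
Maximizing over 6, 19, 4, 9, Brio chooses X. Subgame-perfect outcome: (L, X) with payoffs (10, 19).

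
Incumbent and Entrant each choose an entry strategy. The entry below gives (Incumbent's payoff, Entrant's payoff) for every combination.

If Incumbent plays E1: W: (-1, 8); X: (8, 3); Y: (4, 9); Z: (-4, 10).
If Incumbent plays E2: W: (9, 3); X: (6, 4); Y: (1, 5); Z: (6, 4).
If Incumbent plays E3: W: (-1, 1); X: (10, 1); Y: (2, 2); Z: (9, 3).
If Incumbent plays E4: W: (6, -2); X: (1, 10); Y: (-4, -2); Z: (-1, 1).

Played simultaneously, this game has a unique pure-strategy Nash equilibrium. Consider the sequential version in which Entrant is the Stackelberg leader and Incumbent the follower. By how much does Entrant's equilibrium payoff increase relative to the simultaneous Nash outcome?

6

Incumbent best-responds to each possible Entrant move:
- W: Incumbent compares -1, 9, -1, 6 and picks E2; Entrant would get 3.
- X: Incumbent compares 8, 6, 10, 1 and picks E3; Entrant would get 1.
- Y: Incumbent compares 4, 1, 2, -4 and picks E1; Entrant would get 9.
- Z: Incumbent compares -4, 6, 9, -1 and picks E3; Entrant would get 3.
Among 3, 1, 9, 3, the best is 9 at Y. Subgame-perfect outcome: (E1, Y) with payoffs (4, 9).
For the simultaneous game, intersect best replies.
Incumbent's best replies: W→E2; X→E3; Y→E1; Z→E3.
Entrant's best replies: E1→Z; E2→Y; E3→Z; E4→X.
The unique mutual best reply is (E3, Z), giving (9, 3).
Entrant's commitment gain: 9 − 3 = 6.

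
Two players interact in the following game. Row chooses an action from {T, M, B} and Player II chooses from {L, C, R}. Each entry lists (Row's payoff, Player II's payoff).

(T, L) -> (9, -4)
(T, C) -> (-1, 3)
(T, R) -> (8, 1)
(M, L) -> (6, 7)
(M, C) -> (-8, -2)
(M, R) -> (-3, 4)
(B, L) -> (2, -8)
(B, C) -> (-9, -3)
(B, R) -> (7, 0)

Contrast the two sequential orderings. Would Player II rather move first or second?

first

If Row leads: Player II's best replies are T→C, M→L, B→R; Row's induced payoffs -1, 6, 7; outcome (B, R), payoffs (7, 0).
If Player II leads: Row's best replies are L→T, C→T, R→T; Player II's induced payoffs -4, 3, 1; outcome (T, C), payoffs (-1, 3).
Player II gets 3 moving first and 0 moving second, so Player II prefers to move first.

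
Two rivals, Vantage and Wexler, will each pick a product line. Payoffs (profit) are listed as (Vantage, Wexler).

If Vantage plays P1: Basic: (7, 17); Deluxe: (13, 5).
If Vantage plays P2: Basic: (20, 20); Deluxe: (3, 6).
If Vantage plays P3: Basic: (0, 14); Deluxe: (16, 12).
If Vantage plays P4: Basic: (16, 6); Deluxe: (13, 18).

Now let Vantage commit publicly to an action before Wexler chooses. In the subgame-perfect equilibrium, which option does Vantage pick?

P2

Wexler best-responds to each possible Vantage move:
- P1 → Wexler plays Basic (best of 17, 5); Vantage gets 7.
- P2 → Wexler plays Basic (best of 20, 6); Vantage gets 20.
- P3 → Wexler plays Basic (best of 14, 12); Vantage gets 0.
- P4 → Wexler plays Deluxe (best of 6, 18); Vantage gets 13.
Maximizing over 7, 20, 0, 13, Vantage chooses P2. Subgame-perfect outcome: (P2, Basic) with payoffs (20, 20).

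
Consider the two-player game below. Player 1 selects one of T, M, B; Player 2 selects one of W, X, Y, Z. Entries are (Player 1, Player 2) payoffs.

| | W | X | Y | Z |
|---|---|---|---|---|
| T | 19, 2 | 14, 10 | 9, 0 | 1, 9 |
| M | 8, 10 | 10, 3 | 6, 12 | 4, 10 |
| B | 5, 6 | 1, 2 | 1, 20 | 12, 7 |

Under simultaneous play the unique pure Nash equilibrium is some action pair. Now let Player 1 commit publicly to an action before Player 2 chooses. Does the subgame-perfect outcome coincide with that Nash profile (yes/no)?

yes

Backward induction with Player 1 moving first.
- T → Player 2 plays X (best of 2, 10, 0, 9); Player 1 gets 14.
- M → Player 2 plays Y (best of 10, 3, 12, 10); Player 1 gets 6.
- B → Player 2 plays Y (best of 6, 2, 20, 7); Player 1 gets 1.
Among 14, 6, 1, the best is 14 at T. Subgame-perfect outcome: (T, X) with payoffs (14, 10).
For the simultaneous game, intersect best replies.
Player 1's best replies: W→T; X→T; Y→T; Z→B.
Player 2's best replies: T→X; M→Y; B→Y.
Only (T, X) has each player best-responding; Nash payoffs (14, 10).
Sequential outcome (T, X) coincides with the Nash profile (T, X).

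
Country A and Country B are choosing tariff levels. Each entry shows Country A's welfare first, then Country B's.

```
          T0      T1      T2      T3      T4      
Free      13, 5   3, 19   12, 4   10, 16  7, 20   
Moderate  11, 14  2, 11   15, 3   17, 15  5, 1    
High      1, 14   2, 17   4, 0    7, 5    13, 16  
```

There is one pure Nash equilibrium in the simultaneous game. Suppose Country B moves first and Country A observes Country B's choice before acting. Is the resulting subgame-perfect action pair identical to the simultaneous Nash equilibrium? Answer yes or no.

Solve by backward induction (Country B leads).
- T0: Country A compares 13, 11, 1 and picks Free; Country B would get 5.
- T1: Country A compares 3, 2, 2 and picks Free; Country B would get 19.
- T2: Country A compares 12, 15, 4 and picks Moderate; Country B would get 3.
- T3: Country A compares 10, 17, 7 and picks Moderate; Country B would get 15.
- T4: Country A compares 7, 5, 13 and picks High; Country B would get 16.
Maximizing over 5, 19, 3, 15, 16, Country B chooses T1. Subgame-perfect outcome: (Free, T1) with payoffs (3, 19).
Now find the simultaneous Nash equilibrium.
Country A's best replies: T0→Free; T1→Free; T2→Moderate; T3→Moderate; T4→High.
Country B's best replies: Free→T4; Moderate→T3; High→T1.
The unique mutual best reply is (Moderate, T3), giving (17, 15).
Sequential outcome (Free, T1) differs from the Nash profile (Moderate, T3).

no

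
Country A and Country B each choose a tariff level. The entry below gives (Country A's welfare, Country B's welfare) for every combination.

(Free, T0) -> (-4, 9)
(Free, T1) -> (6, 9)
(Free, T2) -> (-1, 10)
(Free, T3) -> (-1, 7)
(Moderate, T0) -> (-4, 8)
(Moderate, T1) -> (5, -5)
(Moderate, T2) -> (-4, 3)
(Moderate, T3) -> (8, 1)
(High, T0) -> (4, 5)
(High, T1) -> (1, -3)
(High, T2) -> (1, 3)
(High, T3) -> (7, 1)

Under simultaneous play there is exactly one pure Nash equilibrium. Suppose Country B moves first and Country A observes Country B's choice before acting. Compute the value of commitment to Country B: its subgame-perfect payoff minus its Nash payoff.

4

Solve by backward induction (Country B leads).
- T0: BR = High, leader payoff 5.
- T1: BR = Free, leader payoff 9.
- T2: BR = High, leader payoff 3.
- T3: BR = Moderate, leader payoff 1.
Maximizing over 5, 9, 3, 1, Country B chooses T1. Subgame-perfect outcome: (Free, T1) with payoffs (6, 9).
For the simultaneous game, intersect best replies.
Country A's best replies: T0→High; T1→Free; T2→High; T3→Moderate.
Country B's best replies: Free→T2; Moderate→T0; High→T0.
The unique mutual best reply is (High, T0), giving (4, 5).
Country B's commitment gain: 9 − 5 = 4.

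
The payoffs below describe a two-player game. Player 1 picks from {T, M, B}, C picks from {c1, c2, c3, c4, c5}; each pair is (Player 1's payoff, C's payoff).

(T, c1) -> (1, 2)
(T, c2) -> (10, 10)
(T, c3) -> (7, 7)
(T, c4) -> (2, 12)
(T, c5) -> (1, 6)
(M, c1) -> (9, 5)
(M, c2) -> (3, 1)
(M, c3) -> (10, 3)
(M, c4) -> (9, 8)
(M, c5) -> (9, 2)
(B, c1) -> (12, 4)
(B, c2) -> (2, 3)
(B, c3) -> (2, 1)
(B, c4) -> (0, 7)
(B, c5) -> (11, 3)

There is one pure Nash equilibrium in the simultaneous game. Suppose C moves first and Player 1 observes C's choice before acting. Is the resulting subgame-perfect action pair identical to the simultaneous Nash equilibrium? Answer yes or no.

no

Solve by backward induction (C leads).
- c1 → Player 1 plays B (best of 1, 9, 12); C gets 4.
- c2 → Player 1 plays T (best of 10, 3, 2); C gets 10.
- c3 → Player 1 plays M (best of 7, 10, 2); C gets 3.
- c4 → Player 1 plays M (best of 2, 9, 0); C gets 8.
- c5 → Player 1 plays B (best of 1, 9, 11); C gets 3.
Maximizing over 4, 10, 3, 8, 3, C chooses c2. Subgame-perfect outcome: (T, c2) with payoffs (10, 10).
Under simultaneous play:
Player 1's best replies: c1→B; c2→T; c3→M; c4→M; c5→B.
C's best replies: T→c4; M→c4; B→c4.
The unique mutual best reply is (M, c4), giving (9, 8).
Sequential outcome (T, c2) differs from the Nash profile (M, c4).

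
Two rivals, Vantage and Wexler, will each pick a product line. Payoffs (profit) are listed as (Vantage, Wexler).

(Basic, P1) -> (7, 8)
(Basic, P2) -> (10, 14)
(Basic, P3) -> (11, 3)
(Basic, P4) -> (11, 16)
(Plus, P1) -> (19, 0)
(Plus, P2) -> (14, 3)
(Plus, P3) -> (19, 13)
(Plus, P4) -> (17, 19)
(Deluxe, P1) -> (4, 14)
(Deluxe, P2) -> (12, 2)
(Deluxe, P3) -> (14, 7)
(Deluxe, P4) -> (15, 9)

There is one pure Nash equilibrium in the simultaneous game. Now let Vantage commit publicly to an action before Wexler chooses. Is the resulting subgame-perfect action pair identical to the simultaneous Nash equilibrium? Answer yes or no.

Work backward from Wexler's decision.
- Basic → Wexler plays P4 (best of 8, 14, 3, 16); Vantage gets 11.
- Plus → Wexler plays P4 (best of 0, 3, 13, 19); Vantage gets 17.
- Deluxe → Wexler plays P1 (best of 14, 2, 7, 9); Vantage gets 4.
Among 11, 17, 4, the best is 17 at Plus. Subgame-perfect outcome: (Plus, P4) with payoffs (17, 19).
Under simultaneous play:
Vantage's best replies: P1→Plus; P2→Plus; P3→Plus; P4→Plus.
Wexler's best replies: Basic→P4; Plus→P4; Deluxe→P1.
The unique mutual best reply is (Plus, P4), giving (17, 19).
Sequential outcome (Plus, P4) coincides with the Nash profile (Plus, P4).

yes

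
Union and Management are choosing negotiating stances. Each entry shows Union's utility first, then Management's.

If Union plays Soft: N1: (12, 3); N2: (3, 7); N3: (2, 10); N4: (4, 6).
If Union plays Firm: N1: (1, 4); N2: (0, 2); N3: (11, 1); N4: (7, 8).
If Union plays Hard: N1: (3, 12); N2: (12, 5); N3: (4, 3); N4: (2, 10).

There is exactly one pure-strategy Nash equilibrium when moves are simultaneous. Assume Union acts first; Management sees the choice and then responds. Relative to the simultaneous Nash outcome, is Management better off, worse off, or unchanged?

Management best-responds to each possible Union move:
- Soft: BR = N3, leader payoff 2.
- Firm: BR = N4, leader payoff 7.
- Hard: BR = N1, leader payoff 3.
Maximizing over 2, 7, 3, Union chooses Firm. Subgame-perfect outcome: (Firm, N4) with payoffs (7, 8).
Under simultaneous play:
Union's best replies: N1→Soft; N2→Hard; N3→Firm; N4→Firm.
Management's best replies: Soft→N3; Firm→N4; Hard→N1.
Only (Firm, N4) has each player best-responding; Nash payoffs (7, 8).
Management earns 8 sequentially versus 8 at the Nash outcome: unchanged.

unchanged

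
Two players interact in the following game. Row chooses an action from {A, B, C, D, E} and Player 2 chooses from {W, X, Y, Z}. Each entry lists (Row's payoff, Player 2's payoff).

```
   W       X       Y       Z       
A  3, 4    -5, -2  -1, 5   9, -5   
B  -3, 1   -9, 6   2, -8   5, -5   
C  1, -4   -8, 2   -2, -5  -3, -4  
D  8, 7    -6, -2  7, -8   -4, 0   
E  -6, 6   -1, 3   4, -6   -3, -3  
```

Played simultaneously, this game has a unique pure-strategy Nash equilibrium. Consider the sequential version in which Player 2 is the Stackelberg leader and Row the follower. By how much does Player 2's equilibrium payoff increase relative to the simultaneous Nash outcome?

Work backward from Row's decision.
- W: Row compares 3, -3, 1, 8, -6 and picks D; Player 2 would get 7.
- X: Row compares -5, -9, -8, -6, -1 and picks E; Player 2 would get 3.
- Y: Row compares -1, 2, -2, 7, 4 and picks D; Player 2 would get -8.
- Z: Row compares 9, 5, -3, -4, -3 and picks A; Player 2 would get -5.
Among 7, 3, -8, -5, the best is 7 at W. Subgame-perfect outcome: (D, W) with payoffs (8, 7).
Now find the simultaneous Nash equilibrium.
Row's best replies: W→D; X→E; Y→D; Z→A.
Player 2's best replies: A→Y; B→X; C→X; D→W; E→W.
The unique mutual best reply is (D, W), giving (8, 7).
Player 2's commitment gain: 7 − 7 = 0.

0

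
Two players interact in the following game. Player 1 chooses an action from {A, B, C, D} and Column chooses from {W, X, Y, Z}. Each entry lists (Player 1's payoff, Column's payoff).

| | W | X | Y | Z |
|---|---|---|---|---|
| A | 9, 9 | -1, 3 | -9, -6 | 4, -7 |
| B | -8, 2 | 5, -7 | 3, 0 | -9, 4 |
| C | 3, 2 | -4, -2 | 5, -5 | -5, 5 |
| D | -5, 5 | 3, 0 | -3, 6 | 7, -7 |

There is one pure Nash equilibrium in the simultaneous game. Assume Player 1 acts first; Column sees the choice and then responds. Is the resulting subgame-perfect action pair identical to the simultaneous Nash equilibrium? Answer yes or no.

yes

Column best-responds to each possible Player 1 move:
- A → Column plays W (best of 9, 3, -6, -7); Player 1 gets 9.
- B → Column plays Z (best of 2, -7, 0, 4); Player 1 gets -9.
- C → Column plays Z (best of 2, -2, -5, 5); Player 1 gets -5.
- D → Column plays Y (best of 5, 0, 6, -7); Player 1 gets -3.
Among 9, -9, -5, -3, the best is 9 at A. Subgame-perfect outcome: (A, W) with payoffs (9, 9).
For the simultaneous game, intersect best replies.
Player 1's best replies: W→A; X→B; Y→C; Z→D.
Column's best replies: A→W; B→Z; C→Z; D→Y.
Only (A, W) has each player best-responding; Nash payoffs (9, 9).
Sequential outcome (A, W) coincides with the Nash profile (A, W).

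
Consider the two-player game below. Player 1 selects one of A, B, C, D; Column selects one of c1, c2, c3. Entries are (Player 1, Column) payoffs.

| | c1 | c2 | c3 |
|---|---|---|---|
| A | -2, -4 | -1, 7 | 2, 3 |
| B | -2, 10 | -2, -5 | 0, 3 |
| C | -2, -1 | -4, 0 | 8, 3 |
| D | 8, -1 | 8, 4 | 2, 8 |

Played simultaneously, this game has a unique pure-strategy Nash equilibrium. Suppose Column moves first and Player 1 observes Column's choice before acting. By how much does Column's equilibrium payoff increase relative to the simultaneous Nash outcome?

1

Work backward from Player 1's decision.
- c1 → Player 1 plays D (best of -2, -2, -2, 8); Column gets -1.
- c2 → Player 1 plays D (best of -1, -2, -4, 8); Column gets 4.
- c3 → Player 1 plays C (best of 2, 0, 8, 2); Column gets 3.
Maximizing over -1, 4, 3, Column chooses c2. Subgame-perfect outcome: (D, c2) with payoffs (8, 4).
Under simultaneous play:
Player 1's best replies: c1→D; c2→D; c3→C.
Column's best replies: A→c2; B→c1; C→c3; D→c3.
The unique mutual best reply is (C, c3), giving (8, 3).
Column's commitment gain: 4 − 3 = 1.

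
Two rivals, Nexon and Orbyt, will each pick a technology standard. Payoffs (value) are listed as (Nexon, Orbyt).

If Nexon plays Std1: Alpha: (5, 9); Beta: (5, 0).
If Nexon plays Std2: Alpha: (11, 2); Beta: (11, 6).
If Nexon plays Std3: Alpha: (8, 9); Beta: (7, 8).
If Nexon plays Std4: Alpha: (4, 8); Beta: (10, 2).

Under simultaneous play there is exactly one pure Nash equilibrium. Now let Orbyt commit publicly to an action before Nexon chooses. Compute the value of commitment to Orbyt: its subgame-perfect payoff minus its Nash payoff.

Backward induction with Orbyt moving first.
- Alpha → Nexon plays Std2 (best of 5, 11, 8, 4); Orbyt gets 2.
- Beta → Nexon plays Std2 (best of 5, 11, 7, 10); Orbyt gets 6.
Orbyt's induced payoffs are 2, 6, so Orbyt commits to Beta. Subgame-perfect outcome: (Std2, Beta) with payoffs (11, 6).
Under simultaneous play:
Nexon's best replies: Alpha→Std2; Beta→Std2.
Orbyt's best replies: Std1→Alpha; Std2→Beta; Std3→Alpha; Std4→Alpha.
The unique mutual best reply is (Std2, Beta), giving (11, 6).
Orbyt's commitment gain: 6 − 6 = 0.

0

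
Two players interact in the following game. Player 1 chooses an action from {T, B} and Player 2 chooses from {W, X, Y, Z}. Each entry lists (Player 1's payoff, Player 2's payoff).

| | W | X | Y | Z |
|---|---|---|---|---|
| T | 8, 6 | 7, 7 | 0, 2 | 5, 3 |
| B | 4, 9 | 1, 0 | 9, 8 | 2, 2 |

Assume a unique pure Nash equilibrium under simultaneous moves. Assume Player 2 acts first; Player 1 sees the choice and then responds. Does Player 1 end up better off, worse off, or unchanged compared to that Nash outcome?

Work backward from Player 1's decision.
- W → Player 1 plays T (best of 8, 4); Player 2 gets 6.
- X → Player 1 plays T (best of 7, 1); Player 2 gets 7.
- Y → Player 1 plays B (best of 0, 9); Player 2 gets 8.
- Z → Player 1 plays T (best of 5, 2); Player 2 gets 3.
Among 6, 7, 8, 3, the best is 8 at Y. Subgame-perfect outcome: (B, Y) with payoffs (9, 8).
For the simultaneous game, intersect best replies.
Player 1's best replies: W→T; X→T; Y→B; Z→T.
Player 2's best replies: T→X; B→W.
The unique mutual best reply is (T, X), giving (7, 7).
Player 1 earns 9 sequentially versus 7 at the Nash outcome: better off.

better off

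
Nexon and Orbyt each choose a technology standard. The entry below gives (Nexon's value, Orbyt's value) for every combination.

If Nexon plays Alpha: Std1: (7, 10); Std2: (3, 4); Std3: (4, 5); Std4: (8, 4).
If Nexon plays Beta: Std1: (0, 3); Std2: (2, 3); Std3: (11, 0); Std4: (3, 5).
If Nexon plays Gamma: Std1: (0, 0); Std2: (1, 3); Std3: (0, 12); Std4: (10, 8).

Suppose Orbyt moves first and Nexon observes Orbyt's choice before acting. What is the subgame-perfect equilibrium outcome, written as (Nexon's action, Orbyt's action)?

Backward induction with Orbyt moving first.
- Std1: Nexon compares 7, 0, 0 and picks Alpha; Orbyt would get 10.
- Std2: Nexon compares 3, 2, 1 and picks Alpha; Orbyt would get 4.
- Std3: Nexon compares 4, 11, 0 and picks Beta; Orbyt would get 0.
- Std4: Nexon compares 8, 3, 10 and picks Gamma; Orbyt would get 8.
Maximizing over 10, 4, 0, 8, Orbyt chooses Std1. Subgame-perfect outcome: (Alpha, Std1) with payoffs (7, 10).

(Alpha, Std1)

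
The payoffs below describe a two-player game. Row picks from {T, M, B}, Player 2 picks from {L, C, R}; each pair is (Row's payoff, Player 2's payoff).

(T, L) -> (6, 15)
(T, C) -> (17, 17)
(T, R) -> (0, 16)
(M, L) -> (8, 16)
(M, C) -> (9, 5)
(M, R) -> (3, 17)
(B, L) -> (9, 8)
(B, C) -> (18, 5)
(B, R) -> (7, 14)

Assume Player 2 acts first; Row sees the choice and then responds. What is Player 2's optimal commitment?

Backward induction with Player 2 moving first.
- L: BR = B, leader payoff 8.
- C: BR = B, leader payoff 5.
- R: BR = B, leader payoff 14.
Player 2's induced payoffs are 8, 5, 14, so Player 2 commits to R. Subgame-perfect outcome: (B, R) with payoffs (7, 14).

R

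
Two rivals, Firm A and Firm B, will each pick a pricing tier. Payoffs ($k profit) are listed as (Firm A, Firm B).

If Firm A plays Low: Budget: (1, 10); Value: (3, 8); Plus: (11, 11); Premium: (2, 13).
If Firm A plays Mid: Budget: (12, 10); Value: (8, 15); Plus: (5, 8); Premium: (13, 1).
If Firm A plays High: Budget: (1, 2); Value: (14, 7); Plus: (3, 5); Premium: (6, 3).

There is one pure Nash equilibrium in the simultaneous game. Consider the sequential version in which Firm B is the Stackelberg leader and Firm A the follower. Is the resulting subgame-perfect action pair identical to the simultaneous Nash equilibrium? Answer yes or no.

no

Work backward from Firm A's decision.
- Budget → Firm A plays Mid (best of 1, 12, 1); Firm B gets 10.
- Value → Firm A plays High (best of 3, 8, 14); Firm B gets 7.
- Plus → Firm A plays Low (best of 11, 5, 3); Firm B gets 11.
- Premium → Firm A plays Mid (best of 2, 13, 6); Firm B gets 1.
Firm B's induced payoffs are 10, 7, 11, 1, so Firm B commits to Plus. Subgame-perfect outcome: (Low, Plus) with payoffs (11, 11).
Now find the simultaneous Nash equilibrium.
Firm A's best replies: Budget→Mid; Value→High; Plus→Low; Premium→Mid.
Firm B's best replies: Low→Premium; Mid→Value; High→Value.
Only (High, Value) has each player best-responding; Nash payoffs (14, 7).
Sequential outcome (Low, Plus) differs from the Nash profile (High, Value).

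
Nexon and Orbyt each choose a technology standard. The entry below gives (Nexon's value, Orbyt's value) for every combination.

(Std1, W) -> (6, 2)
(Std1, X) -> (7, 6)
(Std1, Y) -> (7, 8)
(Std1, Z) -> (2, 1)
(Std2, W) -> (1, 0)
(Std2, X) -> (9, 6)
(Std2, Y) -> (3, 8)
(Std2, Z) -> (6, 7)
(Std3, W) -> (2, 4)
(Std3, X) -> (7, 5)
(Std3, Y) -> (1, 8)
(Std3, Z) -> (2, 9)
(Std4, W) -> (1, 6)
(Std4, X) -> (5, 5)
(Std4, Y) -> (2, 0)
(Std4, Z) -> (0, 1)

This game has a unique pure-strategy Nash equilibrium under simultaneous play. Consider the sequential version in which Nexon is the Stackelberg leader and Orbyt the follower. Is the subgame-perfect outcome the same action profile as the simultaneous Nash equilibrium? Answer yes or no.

Orbyt best-responds to each possible Nexon move:
- Std1: BR = Y, leader payoff 7.
- Std2: BR = Y, leader payoff 3.
- Std3: BR = Z, leader payoff 2.
- Std4: BR = W, leader payoff 1.
Among 7, 3, 2, 1, the best is 7 at Std1. Subgame-perfect outcome: (Std1, Y) with payoffs (7, 8).
For the simultaneous game, intersect best replies.
Nexon's best replies: W→Std1; X→Std2; Y→Std1; Z→Std2.
Orbyt's best replies: Std1→Y; Std2→Y; Std3→Z; Std4→W.
Only (Std1, Y) has each player best-responding; Nash payoffs (7, 8).
Sequential outcome (Std1, Y) coincides with the Nash profile (Std1, Y).

yes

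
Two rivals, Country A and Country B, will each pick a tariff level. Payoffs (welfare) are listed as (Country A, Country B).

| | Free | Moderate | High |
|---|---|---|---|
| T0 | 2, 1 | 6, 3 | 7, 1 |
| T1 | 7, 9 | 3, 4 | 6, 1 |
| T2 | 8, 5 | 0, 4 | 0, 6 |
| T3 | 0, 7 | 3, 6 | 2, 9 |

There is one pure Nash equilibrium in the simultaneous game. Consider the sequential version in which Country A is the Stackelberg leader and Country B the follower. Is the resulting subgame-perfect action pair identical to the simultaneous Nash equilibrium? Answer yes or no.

Solve by backward induction (Country A leads).
- T0 → Country B plays Moderate (best of 1, 3, 1); Country A gets 6.
- T1 → Country B plays Free (best of 9, 4, 1); Country A gets 7.
- T2 → Country B plays High (best of 5, 4, 6); Country A gets 0.
- T3 → Country B plays High (best of 7, 6, 9); Country A gets 2.
Among 6, 7, 0, 2, the best is 7 at T1. Subgame-perfect outcome: (T1, Free) with payoffs (7, 9).
Now find the simultaneous Nash equilibrium.
Country A's best replies: Free→T2; Moderate→T0; High→T0.
Country B's best replies: T0→Moderate; T1→Free; T2→High; T3→High.
Only (T0, Moderate) has each player best-responding; Nash payoffs (6, 3).
Sequential outcome (T1, Free) differs from the Nash profile (T0, Moderate).

no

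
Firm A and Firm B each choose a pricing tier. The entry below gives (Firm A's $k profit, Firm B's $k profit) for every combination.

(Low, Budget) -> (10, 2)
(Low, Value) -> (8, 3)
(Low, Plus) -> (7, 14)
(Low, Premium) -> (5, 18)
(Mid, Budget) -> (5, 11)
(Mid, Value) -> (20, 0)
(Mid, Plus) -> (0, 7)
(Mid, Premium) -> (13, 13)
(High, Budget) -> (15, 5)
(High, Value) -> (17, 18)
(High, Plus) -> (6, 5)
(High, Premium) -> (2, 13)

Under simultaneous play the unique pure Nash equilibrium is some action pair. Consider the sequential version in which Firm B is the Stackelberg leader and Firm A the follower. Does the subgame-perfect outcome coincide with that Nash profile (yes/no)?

Solve by backward induction (Firm B leads).
- Budget: BR = High, leader payoff 5.
- Value: BR = Mid, leader payoff 0.
- Plus: BR = Low, leader payoff 14.
- Premium: BR = Mid, leader payoff 13.
Maximizing over 5, 0, 14, 13, Firm B chooses Plus. Subgame-perfect outcome: (Low, Plus) with payoffs (7, 14).
For the simultaneous game, intersect best replies.
Firm A's best replies: Budget→High; Value→Mid; Plus→Low; Premium→Mid.
Firm B's best replies: Low→Premium; Mid→Premium; High→Value.
The unique mutual best reply is (Mid, Premium), giving (13, 13).
Sequential outcome (Low, Plus) differs from the Nash profile (Mid, Premium).

no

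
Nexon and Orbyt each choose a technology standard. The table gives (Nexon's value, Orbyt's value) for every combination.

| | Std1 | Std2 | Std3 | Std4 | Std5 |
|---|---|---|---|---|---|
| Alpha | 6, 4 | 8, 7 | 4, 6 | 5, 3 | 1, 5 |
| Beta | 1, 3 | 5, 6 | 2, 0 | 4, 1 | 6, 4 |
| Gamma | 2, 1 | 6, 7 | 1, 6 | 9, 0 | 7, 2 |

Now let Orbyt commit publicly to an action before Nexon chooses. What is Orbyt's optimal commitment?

Work backward from Nexon's decision.
- Std1: Nexon compares 6, 1, 2 and picks Alpha; Orbyt would get 4.
- Std2: Nexon compares 8, 5, 6 and picks Alpha; Orbyt would get 7.
- Std3: Nexon compares 4, 2, 1 and picks Alpha; Orbyt would get 6.
- Std4: Nexon compares 5, 4, 9 and picks Gamma; Orbyt would get 0.
- Std5: Nexon compares 1, 6, 7 and picks Gamma; Orbyt would get 2.
Among 4, 7, 6, 0, 2, the best is 7 at Std2. Subgame-perfect outcome: (Alpha, Std2) with payoffs (8, 7).

Std2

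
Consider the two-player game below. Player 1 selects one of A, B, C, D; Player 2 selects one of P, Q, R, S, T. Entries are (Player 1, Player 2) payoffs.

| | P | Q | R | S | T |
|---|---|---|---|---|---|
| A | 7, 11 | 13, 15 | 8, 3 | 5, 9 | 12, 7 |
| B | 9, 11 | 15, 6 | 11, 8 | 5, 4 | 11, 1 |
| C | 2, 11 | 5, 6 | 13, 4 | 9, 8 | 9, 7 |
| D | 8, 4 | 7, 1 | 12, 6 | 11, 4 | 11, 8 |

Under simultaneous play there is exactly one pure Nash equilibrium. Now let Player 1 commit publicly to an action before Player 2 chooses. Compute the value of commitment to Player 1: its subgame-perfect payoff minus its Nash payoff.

Work backward from Player 2's decision.
- A → Player 2 plays Q (best of 11, 15, 3, 9, 7); Player 1 gets 13.
- B → Player 2 plays P (best of 11, 6, 8, 4, 1); Player 1 gets 9.
- C → Player 2 plays P (best of 11, 6, 4, 8, 7); Player 1 gets 2.
- D → Player 2 plays T (best of 4, 1, 6, 4, 8); Player 1 gets 11.
Player 1's induced payoffs are 13, 9, 2, 11, so Player 1 commits to A. Subgame-perfect outcome: (A, Q) with payoffs (13, 15).
Under simultaneous play:
Player 1's best replies: P→B; Q→B; R→C; S→D; T→A.
Player 2's best replies: A→Q; B→P; C→P; D→T.
Only (B, P) has each player best-responding; Nash payoffs (9, 11).
Player 1's commitment gain: 13 − 9 = 4.

4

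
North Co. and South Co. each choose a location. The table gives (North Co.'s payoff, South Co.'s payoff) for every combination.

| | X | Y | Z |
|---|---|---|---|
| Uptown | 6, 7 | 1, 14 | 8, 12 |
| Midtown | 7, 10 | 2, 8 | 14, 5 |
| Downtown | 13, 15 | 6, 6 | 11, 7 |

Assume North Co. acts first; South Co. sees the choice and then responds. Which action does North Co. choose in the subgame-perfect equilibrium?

Work backward from South Co.'s decision.
- Uptown: BR = Y, leader payoff 1.
- Midtown: BR = X, leader payoff 7.
- Downtown: BR = X, leader payoff 13.
North Co.'s induced payoffs are 1, 7, 13, so North Co. commits to Downtown. Subgame-perfect outcome: (Downtown, X) with payoffs (13, 15).

Downtown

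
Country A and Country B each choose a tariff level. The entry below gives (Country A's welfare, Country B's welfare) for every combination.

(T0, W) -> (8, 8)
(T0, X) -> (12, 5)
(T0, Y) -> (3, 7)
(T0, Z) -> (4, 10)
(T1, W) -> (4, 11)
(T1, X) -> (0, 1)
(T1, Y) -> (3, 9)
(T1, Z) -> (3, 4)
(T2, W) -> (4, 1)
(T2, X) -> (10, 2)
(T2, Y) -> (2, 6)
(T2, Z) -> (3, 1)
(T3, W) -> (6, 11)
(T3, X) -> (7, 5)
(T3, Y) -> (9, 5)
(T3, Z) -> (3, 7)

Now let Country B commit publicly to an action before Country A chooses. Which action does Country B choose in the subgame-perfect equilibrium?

Backward induction with Country B moving first.
- W: BR = T0, leader payoff 8.
- X: BR = T0, leader payoff 5.
- Y: BR = T3, leader payoff 5.
- Z: BR = T0, leader payoff 10.
Among 8, 5, 5, 10, the best is 10 at Z. Subgame-perfect outcome: (T0, Z) with payoffs (4, 10).

Z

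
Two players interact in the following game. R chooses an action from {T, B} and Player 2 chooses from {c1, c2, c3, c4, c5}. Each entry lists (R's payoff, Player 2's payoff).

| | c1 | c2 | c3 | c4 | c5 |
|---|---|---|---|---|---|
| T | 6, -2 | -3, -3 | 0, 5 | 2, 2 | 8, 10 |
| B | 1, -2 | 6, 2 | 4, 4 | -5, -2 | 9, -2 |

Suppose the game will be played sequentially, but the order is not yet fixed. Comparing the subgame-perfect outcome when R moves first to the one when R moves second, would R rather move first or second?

first

If R leads: Player 2's best replies are T→c5, B→c3; R's induced payoffs 8, 4; outcome (T, c5), payoffs (8, 10).
If Player 2 leads: R's best replies are c1→T, c2→B, c3→B, c4→T, c5→B; Player 2's induced payoffs -2, 2, 4, 2, -2; outcome (B, c3), payoffs (4, 4).
R gets 8 moving first and 4 moving second, so R prefers to move first.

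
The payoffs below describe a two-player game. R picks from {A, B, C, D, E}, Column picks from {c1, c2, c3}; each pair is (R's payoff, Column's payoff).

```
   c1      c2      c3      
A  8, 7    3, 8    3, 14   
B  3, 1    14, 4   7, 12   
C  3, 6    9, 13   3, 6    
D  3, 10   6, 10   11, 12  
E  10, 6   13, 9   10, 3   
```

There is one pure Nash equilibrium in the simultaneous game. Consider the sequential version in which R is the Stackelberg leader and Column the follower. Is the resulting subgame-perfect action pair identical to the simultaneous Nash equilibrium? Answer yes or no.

Column best-responds to each possible R move:
- A → Column plays c3 (best of 7, 8, 14); R gets 3.
- B → Column plays c3 (best of 1, 4, 12); R gets 7.
- C → Column plays c2 (best of 6, 13, 6); R gets 9.
- D → Column plays c3 (best of 10, 10, 12); R gets 11.
- E → Column plays c2 (best of 6, 9, 3); R gets 13.
Maximizing over 3, 7, 9, 11, 13, R chooses E. Subgame-perfect outcome: (E, c2) with payoffs (13, 9).
For the simultaneous game, intersect best replies.
R's best replies: c1→E; c2→B; c3→D.
Column's best replies: A→c3; B→c3; C→c2; D→c3; E→c2.
Only (D, c3) has each player best-responding; Nash payoffs (11, 12).
Sequential outcome (E, c2) differs from the Nash profile (D, c3).

no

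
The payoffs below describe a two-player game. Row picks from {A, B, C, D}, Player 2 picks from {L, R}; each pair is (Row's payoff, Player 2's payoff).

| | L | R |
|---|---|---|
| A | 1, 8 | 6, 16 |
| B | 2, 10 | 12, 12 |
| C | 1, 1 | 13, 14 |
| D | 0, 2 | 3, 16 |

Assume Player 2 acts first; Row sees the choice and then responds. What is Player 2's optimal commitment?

R

Solve by backward induction (Player 2 leads).
- L → Row plays B (best of 1, 2, 1, 0); Player 2 gets 10.
- R → Row plays C (best of 6, 12, 13, 3); Player 2 gets 14.
Player 2's induced payoffs are 10, 14, so Player 2 commits to R. Subgame-perfect outcome: (C, R) with payoffs (13, 14).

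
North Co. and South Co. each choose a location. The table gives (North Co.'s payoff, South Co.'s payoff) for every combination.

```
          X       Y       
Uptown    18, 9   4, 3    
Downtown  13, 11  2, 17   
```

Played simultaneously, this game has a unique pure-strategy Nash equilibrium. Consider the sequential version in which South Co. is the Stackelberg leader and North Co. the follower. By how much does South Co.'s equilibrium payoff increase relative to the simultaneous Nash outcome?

0

Work backward from North Co.'s decision.
- X: BR = Uptown, leader payoff 9.
- Y: BR = Uptown, leader payoff 3.
Among 9, 3, the best is 9 at X. Subgame-perfect outcome: (Uptown, X) with payoffs (18, 9).
Under simultaneous play:
North Co.'s best replies: X→Uptown; Y→Uptown.
South Co.'s best replies: Uptown→X; Downtown→Y.
The unique mutual best reply is (Uptown, X), giving (18, 9).
South Co.'s commitment gain: 9 − 9 = 0.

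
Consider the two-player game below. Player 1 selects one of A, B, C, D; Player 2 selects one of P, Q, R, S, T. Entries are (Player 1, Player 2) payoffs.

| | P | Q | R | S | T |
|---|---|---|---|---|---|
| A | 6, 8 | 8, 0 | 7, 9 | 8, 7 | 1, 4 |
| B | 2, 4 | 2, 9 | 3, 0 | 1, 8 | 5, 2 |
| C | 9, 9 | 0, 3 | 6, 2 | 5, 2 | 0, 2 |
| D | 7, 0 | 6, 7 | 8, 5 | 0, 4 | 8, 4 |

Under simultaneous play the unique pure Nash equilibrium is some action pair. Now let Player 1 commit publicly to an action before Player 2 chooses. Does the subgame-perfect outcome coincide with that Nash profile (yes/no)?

yes

Solve by backward induction (Player 1 leads).
- A: BR = R, leader payoff 7.
- B: BR = Q, leader payoff 2.
- C: BR = P, leader payoff 9.
- D: BR = Q, leader payoff 6.
Among 7, 2, 9, 6, the best is 9 at C. Subgame-perfect outcome: (C, P) with payoffs (9, 9).
Under simultaneous play:
Player 1's best replies: P→C; Q→A; R→D; S→A; T→D.
Player 2's best replies: A→R; B→Q; C→P; D→Q.
Only (C, P) has each player best-responding; Nash payoffs (9, 9).
Sequential outcome (C, P) coincides with the Nash profile (C, P).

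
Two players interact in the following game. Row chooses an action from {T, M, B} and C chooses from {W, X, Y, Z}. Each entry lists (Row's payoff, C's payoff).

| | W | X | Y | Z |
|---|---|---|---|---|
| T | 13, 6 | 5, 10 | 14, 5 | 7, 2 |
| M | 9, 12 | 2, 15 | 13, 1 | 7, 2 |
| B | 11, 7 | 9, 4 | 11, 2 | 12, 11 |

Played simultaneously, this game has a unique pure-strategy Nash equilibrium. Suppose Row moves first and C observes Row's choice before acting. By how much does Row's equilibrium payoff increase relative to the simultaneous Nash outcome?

Solve by backward induction (Row leads).
- T: BR = X, leader payoff 5.
- M: BR = X, leader payoff 2.
- B: BR = Z, leader payoff 12.
Among 5, 2, 12, the best is 12 at B. Subgame-perfect outcome: (B, Z) with payoffs (12, 11).
Under simultaneous play:
Row's best replies: W→T; X→B; Y→T; Z→B.
C's best replies: T→X; M→X; B→Z.
The unique mutual best reply is (B, Z), giving (12, 11).
Row's commitment gain: 12 − 12 = 0.

0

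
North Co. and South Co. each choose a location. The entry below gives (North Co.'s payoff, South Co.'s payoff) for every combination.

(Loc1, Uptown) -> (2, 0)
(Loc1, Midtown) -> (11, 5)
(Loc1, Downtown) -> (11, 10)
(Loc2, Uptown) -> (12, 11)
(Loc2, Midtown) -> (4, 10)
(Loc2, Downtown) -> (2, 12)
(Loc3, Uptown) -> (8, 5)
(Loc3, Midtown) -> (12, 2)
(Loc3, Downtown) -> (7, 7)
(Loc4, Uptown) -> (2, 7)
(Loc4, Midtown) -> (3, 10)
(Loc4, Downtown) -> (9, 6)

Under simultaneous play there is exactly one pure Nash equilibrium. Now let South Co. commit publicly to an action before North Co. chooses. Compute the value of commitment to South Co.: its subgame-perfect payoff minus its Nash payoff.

Work backward from North Co.'s decision.
- Uptown → North Co. plays Loc2 (best of 2, 12, 8, 2); South Co. gets 11.
- Midtown → North Co. plays Loc3 (best of 11, 4, 12, 3); South Co. gets 2.
- Downtown → North Co. plays Loc1 (best of 11, 2, 7, 9); South Co. gets 10.
South Co.'s induced payoffs are 11, 2, 10, so South Co. commits to Uptown. Subgame-perfect outcome: (Loc2, Uptown) with payoffs (12, 11).
Under simultaneous play:
North Co.'s best replies: Uptown→Loc2; Midtown→Loc3; Downtown→Loc1.
South Co.'s best replies: Loc1→Downtown; Loc2→Downtown; Loc3→Downtown; Loc4→Midtown.
Only (Loc1, Downtown) has each player best-responding; Nash payoffs (11, 10).
South Co.'s commitment gain: 11 − 10 = 1.

1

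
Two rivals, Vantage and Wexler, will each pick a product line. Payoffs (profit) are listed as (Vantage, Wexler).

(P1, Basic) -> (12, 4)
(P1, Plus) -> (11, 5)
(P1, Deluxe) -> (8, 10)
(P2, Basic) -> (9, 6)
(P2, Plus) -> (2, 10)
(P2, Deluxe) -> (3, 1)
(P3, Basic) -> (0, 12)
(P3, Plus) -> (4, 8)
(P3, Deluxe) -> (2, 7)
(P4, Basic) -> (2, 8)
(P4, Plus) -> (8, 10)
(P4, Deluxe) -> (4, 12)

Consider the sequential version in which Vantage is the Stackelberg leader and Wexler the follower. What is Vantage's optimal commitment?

P1

Wexler best-responds to each possible Vantage move:
- P1: Wexler compares 4, 5, 10 and picks Deluxe; Vantage would get 8.
- P2: Wexler compares 6, 10, 1 and picks Plus; Vantage would get 2.
- P3: Wexler compares 12, 8, 7 and picks Basic; Vantage would get 0.
- P4: Wexler compares 8, 10, 12 and picks Deluxe; Vantage would get 4.
Maximizing over 8, 2, 0, 4, Vantage chooses P1. Subgame-perfect outcome: (P1, Deluxe) with payoffs (8, 10).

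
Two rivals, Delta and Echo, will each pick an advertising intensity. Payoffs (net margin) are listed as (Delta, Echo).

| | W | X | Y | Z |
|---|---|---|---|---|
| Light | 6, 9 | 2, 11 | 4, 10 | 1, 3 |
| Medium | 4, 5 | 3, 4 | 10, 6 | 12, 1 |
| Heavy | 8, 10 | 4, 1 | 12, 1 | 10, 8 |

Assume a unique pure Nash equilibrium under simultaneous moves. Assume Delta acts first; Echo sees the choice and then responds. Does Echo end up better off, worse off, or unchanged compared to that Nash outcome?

worse off

Backward induction with Delta moving first.
- Light: Echo compares 9, 11, 10, 3 and picks X; Delta would get 2.
- Medium: Echo compares 5, 4, 6, 1 and picks Y; Delta would get 10.
- Heavy: Echo compares 10, 1, 1, 8 and picks W; Delta would get 8.
Among 2, 10, 8, the best is 10 at Medium. Subgame-perfect outcome: (Medium, Y) with payoffs (10, 6).
Under simultaneous play:
Delta's best replies: W→Heavy; X→Heavy; Y→Heavy; Z→Medium.
Echo's best replies: Light→X; Medium→Y; Heavy→W.
The unique mutual best reply is (Heavy, W), giving (8, 10).
Echo earns 6 sequentially versus 10 at the Nash outcome: worse off.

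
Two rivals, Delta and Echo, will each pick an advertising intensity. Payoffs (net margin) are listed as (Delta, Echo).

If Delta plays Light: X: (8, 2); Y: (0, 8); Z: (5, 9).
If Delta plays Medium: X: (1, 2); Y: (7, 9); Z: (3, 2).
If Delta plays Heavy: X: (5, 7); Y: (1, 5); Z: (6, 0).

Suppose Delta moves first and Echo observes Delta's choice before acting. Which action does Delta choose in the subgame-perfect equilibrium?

Medium

Echo best-responds to each possible Delta move:
- Light → Echo plays Z (best of 2, 8, 9); Delta gets 5.
- Medium → Echo plays Y (best of 2, 9, 2); Delta gets 7.
- Heavy → Echo plays X (best of 7, 5, 0); Delta gets 5.
Maximizing over 5, 7, 5, Delta chooses Medium. Subgame-perfect outcome: (Medium, Y) with payoffs (7, 9).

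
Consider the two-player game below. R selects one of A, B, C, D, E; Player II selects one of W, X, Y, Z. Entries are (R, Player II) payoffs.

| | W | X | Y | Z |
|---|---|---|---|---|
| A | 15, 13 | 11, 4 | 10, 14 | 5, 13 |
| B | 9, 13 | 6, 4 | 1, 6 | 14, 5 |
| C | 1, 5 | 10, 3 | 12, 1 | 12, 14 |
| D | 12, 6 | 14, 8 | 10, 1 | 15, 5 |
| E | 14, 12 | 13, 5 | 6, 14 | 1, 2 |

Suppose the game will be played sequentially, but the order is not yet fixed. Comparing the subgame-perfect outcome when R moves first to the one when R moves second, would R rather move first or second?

If R leads: Player II's best replies are A→Y, B→W, C→Z, D→X, E→Y; R's induced payoffs 10, 9, 12, 14, 6; outcome (D, X), payoffs (14, 8).
If Player II leads: R's best replies are W→A, X→D, Y→C, Z→D; Player II's induced payoffs 13, 8, 1, 5; outcome (A, W), payoffs (15, 13).
R gets 14 moving first and 15 moving second, so R prefers to move second.

second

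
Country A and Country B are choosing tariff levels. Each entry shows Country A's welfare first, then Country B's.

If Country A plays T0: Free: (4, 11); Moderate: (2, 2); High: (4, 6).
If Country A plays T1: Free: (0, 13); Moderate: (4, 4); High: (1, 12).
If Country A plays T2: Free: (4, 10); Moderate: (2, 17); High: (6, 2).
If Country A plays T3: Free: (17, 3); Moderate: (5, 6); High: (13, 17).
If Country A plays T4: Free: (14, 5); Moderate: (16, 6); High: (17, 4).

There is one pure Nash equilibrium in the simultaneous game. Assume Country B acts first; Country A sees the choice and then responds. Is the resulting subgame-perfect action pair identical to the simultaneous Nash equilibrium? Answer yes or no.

yes

Solve by backward induction (Country B leads).
- Free → Country A plays T3 (best of 4, 0, 4, 17, 14); Country B gets 3.
- Moderate → Country A plays T4 (best of 2, 4, 2, 5, 16); Country B gets 6.
- High → Country A plays T4 (best of 4, 1, 6, 13, 17); Country B gets 4.
Among 3, 6, 4, the best is 6 at Moderate. Subgame-perfect outcome: (T4, Moderate) with payoffs (16, 6).
Under simultaneous play:
Country A's best replies: Free→T3; Moderate→T4; High→T4.
Country B's best replies: T0→Free; T1→Free; T2→Moderate; T3→High; T4→Moderate.
The unique mutual best reply is (T4, Moderate), giving (16, 6).
Sequential outcome (T4, Moderate) coincides with the Nash profile (T4, Moderate).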